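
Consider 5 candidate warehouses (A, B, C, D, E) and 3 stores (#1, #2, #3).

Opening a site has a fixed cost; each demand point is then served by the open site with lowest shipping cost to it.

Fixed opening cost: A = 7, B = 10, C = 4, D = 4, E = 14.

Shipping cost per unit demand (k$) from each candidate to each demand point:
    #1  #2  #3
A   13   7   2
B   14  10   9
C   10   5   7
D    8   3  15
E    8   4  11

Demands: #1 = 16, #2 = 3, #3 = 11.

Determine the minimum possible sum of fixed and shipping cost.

170

Open {A, D}: assign each demand point to its cheapest open site.
  #1→D 16×8=128, #2→D 3×3=9, #3→A 11×2=22
  shipping cost 159, fixed 11 → total 170.
Compare {A, C, D}: shipping cost 159 + fixed 15 = 174.
Compare {A, B, D}: shipping cost 159 + fixed 21 = 180.
Compare {A, E}: shipping cost 162 + fixed 21 = 183.
All other subsets cost ≥ 174. Minimum total cost: 170.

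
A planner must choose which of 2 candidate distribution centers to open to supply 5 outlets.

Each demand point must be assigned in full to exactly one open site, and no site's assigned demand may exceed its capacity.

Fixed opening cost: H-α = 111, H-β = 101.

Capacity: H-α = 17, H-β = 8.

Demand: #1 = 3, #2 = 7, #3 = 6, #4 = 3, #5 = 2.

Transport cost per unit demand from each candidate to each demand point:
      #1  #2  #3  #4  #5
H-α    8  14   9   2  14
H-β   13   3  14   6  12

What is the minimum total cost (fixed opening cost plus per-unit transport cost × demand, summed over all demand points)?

Open {H-α, H-β}; cheapest assignment that respects the capacities:
  H-α (cap 17, load 14): #1, #3, #4, #5 — cost 3×8 + 6×9 + 3×2 + 2×14 = 112
  H-β (cap 8, load 7): #2 — cost 7×3 = 21
  Shipping 133, fixed 212 → total 345.
  Any other capacity-feasible assignment to {H-α, H-β} ships for at least 133.
Total demand is 21 and no other set of sites has combined capacity ≥ 21, so {H-α, H-β} is the only feasible choice of open sites. Minimum: 345.

345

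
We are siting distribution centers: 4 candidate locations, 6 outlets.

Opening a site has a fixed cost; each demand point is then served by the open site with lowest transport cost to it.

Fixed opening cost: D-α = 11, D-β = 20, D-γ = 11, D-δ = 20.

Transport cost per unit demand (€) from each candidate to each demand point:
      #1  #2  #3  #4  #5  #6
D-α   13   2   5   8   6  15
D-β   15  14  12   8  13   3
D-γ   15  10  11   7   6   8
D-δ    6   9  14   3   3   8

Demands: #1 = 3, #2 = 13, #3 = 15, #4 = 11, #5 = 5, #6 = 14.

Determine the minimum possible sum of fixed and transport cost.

260

Open {D-α, D-β, D-δ}: assign each demand point to its cheapest open site.
  #1→D-δ 3×6=18, #2→D-α 13×2=26, #3→D-α 15×5=75, #4→D-δ 11×3=33, #5→D-δ 5×3=15, #6→D-β 14×3=42
  transport cost 209, fixed 51 → total 260.
Compare {D-α, D-β, D-γ, D-δ}: transport cost 209 + fixed 62 = 271.
Compare {D-α, D-δ}: transport cost 279 + fixed 31 = 310.
Compare {D-α, D-γ, D-δ}: transport cost 279 + fixed 42 = 321.
All other subsets cost ≥ 271. Minimum total cost: 260.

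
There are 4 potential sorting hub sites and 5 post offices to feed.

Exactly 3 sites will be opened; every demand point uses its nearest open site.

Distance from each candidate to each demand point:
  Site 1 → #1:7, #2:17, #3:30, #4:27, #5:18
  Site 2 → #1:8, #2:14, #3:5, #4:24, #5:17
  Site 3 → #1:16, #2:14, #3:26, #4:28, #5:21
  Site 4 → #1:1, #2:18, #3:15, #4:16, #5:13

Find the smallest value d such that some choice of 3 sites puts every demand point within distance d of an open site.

Open {Site 1, Site 2, Site 4}.
  Farthest demand point is #4 at distance 16 (to Site 4); all others are ≤ 16.
With {Site 1, Site 3, Site 4} the worst case is 16.
With {Site 2, Site 3, Site 4} the worst case is 16.
No size-3 selection achieves below 16.

16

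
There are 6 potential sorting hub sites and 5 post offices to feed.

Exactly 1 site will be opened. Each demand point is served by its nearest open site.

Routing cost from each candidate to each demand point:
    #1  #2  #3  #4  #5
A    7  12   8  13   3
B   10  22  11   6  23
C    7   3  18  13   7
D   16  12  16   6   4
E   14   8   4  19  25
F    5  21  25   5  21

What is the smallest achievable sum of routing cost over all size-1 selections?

Open {A}.
  #1→A 7, #2→A 12, #3→A 8, #4→A 13, #5→A 3  ⇒ total 43.
Compare {C}: total 48.
Compare {D}: total 54.
No size-1 selection does better; minimum is 43.

43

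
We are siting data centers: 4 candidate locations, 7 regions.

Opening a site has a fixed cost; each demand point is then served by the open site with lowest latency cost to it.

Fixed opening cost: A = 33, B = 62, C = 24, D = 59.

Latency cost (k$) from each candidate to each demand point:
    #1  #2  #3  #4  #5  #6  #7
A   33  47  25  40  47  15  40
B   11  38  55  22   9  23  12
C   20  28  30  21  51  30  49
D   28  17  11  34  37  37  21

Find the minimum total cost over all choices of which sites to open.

Open {B, C}: assign each demand point to its cheapest open site.
  #1→B 11, #2→C 28, #3→C 30, #4→C 21, #5→B 9, #6→B 23, #7→B 12
  latency cost 134, fixed 86 → total 220.
Compare {B, D}: latency cost 105 + fixed 121 = 226.
Compare {A, B}: latency cost 132 + fixed 95 = 227.
Compare {B}: latency cost 170 + fixed 62 = 232.
All other subsets cost ≥ 226. Minimum total cost: 220.

220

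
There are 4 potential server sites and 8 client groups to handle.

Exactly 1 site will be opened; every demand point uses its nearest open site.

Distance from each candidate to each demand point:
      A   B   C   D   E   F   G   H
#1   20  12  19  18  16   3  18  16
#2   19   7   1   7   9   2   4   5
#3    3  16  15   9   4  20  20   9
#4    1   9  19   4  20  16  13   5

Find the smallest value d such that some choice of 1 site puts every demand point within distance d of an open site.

Open {#2}.
  Farthest demand point is A at distance 19 (to #2); all others are ≤ 19.
With {#1} the worst case is 20.
With {#3} the worst case is 20.
No size-1 selection achieves below 19.

19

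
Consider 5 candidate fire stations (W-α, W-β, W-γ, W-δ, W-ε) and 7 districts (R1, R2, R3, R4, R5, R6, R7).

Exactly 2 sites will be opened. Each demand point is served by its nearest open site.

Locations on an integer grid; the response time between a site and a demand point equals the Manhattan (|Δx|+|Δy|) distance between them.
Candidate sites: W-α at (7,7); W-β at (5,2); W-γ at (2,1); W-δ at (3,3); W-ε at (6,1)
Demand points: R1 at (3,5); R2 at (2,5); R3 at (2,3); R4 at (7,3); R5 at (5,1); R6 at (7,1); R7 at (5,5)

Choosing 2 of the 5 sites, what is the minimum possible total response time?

15

Open {W-δ, W-ε}.
  R1→W-δ 2, R2→W-δ 3, R3→W-δ 1, R4→W-ε 3, R5→W-ε 1, R6→W-ε 1, R7→W-δ 4  ⇒ total 15.
Compare {W-β, W-δ}: total 16.
Compare {W-β, W-γ}: total 21.
No size-2 selection does better; minimum is 15.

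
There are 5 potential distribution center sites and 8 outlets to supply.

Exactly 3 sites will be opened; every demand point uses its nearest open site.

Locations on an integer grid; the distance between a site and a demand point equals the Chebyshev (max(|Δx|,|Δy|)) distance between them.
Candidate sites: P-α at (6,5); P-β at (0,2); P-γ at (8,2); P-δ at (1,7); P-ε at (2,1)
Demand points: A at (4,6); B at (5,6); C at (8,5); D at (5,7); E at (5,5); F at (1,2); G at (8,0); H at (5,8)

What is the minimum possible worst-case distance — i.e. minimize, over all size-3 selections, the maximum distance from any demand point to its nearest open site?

3

Open {P-α, P-β, P-γ}.
  Farthest demand point is H at distance 3 (to P-α); all others are ≤ 3.
With {P-α, P-γ, P-ε} the worst case is 3.
With {P-β, P-γ, P-δ} the worst case is 4.
No size-3 selection achieves below 3.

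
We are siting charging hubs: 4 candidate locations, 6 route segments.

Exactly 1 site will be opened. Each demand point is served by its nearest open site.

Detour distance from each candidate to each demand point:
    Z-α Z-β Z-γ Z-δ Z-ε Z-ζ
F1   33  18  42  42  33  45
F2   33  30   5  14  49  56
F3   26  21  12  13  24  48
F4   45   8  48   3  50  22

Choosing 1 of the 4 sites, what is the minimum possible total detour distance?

144

Open {F3}.
  Z-α→F3 26, Z-β→F3 21, Z-γ→F3 12, Z-δ→F3 13, Z-ε→F3 24, Z-ζ→F3 48  ⇒ total 144.
Compare {F4}: total 176.
Compare {F2}: total 187.
No size-1 selection does better; minimum is 144.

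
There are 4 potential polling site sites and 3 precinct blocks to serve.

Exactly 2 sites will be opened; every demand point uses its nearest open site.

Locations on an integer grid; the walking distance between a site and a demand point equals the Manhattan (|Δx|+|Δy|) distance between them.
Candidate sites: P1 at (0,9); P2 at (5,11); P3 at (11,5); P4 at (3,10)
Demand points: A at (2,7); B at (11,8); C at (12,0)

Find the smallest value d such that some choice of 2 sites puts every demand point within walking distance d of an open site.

Open {P1, P3}.
  Farthest demand point is C at walking distance 6 (to P3); all others are ≤ 6.
With {P3, P4} the worst case is 6.
With {P2, P3} the worst case is 7.
No size-2 selection achieves below 6.

6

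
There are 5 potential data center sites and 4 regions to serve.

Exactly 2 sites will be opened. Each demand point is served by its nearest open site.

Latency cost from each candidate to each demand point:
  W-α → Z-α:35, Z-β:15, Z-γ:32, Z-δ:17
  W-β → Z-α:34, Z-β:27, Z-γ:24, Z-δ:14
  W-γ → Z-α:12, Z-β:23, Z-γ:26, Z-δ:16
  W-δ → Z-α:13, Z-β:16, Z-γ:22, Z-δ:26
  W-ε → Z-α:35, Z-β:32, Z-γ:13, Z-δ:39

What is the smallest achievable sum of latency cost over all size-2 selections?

Open {W-γ, W-ε}.
  Z-α→W-γ 12, Z-β→W-γ 23, Z-γ→W-ε 13, Z-δ→W-γ 16  ⇒ total 64.
Compare {W-β, W-δ}: total 65.
Compare {W-γ, W-δ}: total 66.
No size-2 selection does better; minimum is 64.

64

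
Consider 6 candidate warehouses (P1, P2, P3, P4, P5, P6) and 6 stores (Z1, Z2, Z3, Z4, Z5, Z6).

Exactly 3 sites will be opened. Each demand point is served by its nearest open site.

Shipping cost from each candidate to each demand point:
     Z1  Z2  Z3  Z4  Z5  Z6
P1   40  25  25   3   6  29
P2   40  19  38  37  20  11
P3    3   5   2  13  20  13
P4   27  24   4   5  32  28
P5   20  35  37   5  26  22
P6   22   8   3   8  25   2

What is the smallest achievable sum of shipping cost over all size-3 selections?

21

Open {P1, P3, P6}.
  Z1→P3 3, Z2→P3 5, Z3→P3 2, Z4→P1 3, Z5→P1 6, Z6→P6 2  ⇒ total 21.
Compare {P1, P2, P3}: total 30.
Compare {P1, P3, P4}: total 32.
No size-3 selection does better; minimum is 21.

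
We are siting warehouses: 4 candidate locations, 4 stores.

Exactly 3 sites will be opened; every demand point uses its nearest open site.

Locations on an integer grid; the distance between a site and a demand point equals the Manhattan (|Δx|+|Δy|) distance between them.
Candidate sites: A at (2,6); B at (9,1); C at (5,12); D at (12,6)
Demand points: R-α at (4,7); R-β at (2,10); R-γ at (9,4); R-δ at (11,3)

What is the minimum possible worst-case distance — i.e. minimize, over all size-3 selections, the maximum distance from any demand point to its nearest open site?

4

Open {A, B, C}.
  Farthest demand point is R-β at distance 4 (to A); all others are ≤ 4.
With {A, B, D} the worst case is 4.
With {A, C, D} the worst case is 5.
No size-3 selection achieves below 4.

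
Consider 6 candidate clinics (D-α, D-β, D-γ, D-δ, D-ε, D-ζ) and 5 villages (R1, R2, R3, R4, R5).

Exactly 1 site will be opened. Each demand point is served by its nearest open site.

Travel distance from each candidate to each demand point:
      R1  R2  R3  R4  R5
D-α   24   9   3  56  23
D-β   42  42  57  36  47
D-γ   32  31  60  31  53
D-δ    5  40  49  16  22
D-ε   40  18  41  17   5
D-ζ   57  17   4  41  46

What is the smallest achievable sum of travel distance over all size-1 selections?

115

Open {D-α}.
  R1→D-α 24, R2→D-α 9, R3→D-α 3, R4→D-α 56, R5→D-α 23  ⇒ total 115.
Compare {D-ε}: total 121.
Compare {D-δ}: total 132.
No size-1 selection does better; minimum is 115.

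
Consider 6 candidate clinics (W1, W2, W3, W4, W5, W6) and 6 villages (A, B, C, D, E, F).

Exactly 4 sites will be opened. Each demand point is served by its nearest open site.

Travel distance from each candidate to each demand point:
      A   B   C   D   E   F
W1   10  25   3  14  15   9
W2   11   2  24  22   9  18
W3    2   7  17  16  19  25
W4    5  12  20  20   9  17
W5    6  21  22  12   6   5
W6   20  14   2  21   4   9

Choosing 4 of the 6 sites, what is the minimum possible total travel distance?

Open {W2, W3, W5, W6}.
  A→W3 2, B→W2 2, C→W6 2, D→W5 12, E→W6 4, F→W5 5  ⇒ total 27.
Compare {W1, W2, W3, W5}: total 30.
Compare {W2, W4, W5, W6}: total 30.
No size-4 selection does better; minimum is 27.

27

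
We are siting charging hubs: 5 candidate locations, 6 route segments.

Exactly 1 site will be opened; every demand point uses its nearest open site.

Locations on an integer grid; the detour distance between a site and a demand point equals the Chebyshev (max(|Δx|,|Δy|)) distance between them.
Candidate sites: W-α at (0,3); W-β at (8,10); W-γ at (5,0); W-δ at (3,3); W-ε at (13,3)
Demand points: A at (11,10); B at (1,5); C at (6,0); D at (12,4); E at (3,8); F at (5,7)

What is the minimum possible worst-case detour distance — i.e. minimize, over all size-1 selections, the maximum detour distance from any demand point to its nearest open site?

9

Open {W-δ}.
  Farthest demand point is D at detour distance 9 (to W-δ); all others are ≤ 9.
With {W-β} the worst case is 10.
With {W-γ} the worst case is 10.
No size-1 selection achieves below 9.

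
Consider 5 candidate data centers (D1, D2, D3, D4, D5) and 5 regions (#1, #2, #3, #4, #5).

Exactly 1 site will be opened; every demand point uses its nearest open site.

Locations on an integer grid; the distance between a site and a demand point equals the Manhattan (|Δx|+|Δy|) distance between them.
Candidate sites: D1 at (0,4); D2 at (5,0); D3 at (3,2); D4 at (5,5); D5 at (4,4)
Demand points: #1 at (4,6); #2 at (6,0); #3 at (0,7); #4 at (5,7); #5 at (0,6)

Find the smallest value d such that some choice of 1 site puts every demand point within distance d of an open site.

Open {D4}.
  Farthest demand point is #3 at distance 7 (to D4); all others are ≤ 7.
With {D5} the worst case is 7.
With {D3} the worst case is 8.
No size-1 selection achieves below 7.

7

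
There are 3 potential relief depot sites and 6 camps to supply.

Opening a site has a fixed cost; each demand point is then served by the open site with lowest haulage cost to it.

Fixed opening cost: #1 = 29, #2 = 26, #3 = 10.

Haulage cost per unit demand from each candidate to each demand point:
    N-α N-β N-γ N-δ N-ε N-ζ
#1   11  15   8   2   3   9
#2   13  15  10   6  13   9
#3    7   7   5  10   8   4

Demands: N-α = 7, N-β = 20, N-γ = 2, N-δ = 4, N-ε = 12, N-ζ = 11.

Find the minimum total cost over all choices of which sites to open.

326

Open {#1, #3}: assign each demand point to its cheapest open site.
  N-α→#3 7×7=49, N-β→#3 20×7=140, N-γ→#3 2×5=10, N-δ→#1 4×2=8, N-ε→#1 12×3=36, N-ζ→#3 11×4=44
  haulage cost 287, fixed 39 → total 326.
Compare {#1, #2, #3}: haulage cost 287 + fixed 65 = 352.
Compare {#3}: haulage cost 379 + fixed 10 = 389.
Compare {#2, #3}: haulage cost 363 + fixed 36 = 399.
All other subsets cost ≥ 352. Minimum total cost: 326.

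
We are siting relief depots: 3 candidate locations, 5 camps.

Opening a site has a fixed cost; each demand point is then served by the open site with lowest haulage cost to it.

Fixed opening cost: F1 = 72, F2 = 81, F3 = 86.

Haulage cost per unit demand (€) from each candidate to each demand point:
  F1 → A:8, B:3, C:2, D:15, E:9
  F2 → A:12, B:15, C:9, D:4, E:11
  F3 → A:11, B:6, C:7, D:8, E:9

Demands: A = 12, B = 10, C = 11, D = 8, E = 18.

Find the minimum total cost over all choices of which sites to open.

Open {F1, F2}: assign each demand point to its cheapest open site.
  A→F1 12×8=96, B→F1 10×3=30, C→F1 11×2=22, D→F2 8×4=32, E→F1 18×9=162
  haulage cost 342, fixed 153 → total 495.
Compare {F1}: haulage cost 430 + fixed 72 = 502.
Compare {F1, F3}: haulage cost 374 + fixed 158 = 532.
Compare {F3}: haulage cost 495 + fixed 86 = 581.
All other subsets cost ≥ 502. Minimum total cost: 495.

495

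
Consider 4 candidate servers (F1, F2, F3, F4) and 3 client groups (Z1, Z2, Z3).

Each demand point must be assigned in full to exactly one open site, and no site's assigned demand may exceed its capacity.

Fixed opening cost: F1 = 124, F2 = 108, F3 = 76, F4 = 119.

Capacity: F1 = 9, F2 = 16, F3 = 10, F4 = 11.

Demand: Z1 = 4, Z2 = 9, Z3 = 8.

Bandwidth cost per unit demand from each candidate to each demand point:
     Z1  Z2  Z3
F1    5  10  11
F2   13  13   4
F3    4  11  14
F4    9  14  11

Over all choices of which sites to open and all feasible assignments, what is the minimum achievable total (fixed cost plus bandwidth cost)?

367

Open {F2, F3}; cheapest assignment that respects the capacities:
  F2 (cap 16, load 12): Z1, Z3 — cost 4×13 + 8×4 = 84
  F3 (cap 10, load 9): Z2 — cost 9×11 = 99
  Shipping 183, fixed 184 → total 367.
  Any other capacity-feasible assignment to {F2, F3} ships for at least 183.
Compare {F1, F2}: its best feasible assignment gives total 406.
Compare {F2, F4}: its best feasible assignment gives total 437.
Every other set of open sites that can feasibly serve all demand totals ≥ 406 even under its best assignment. Minimum: 367.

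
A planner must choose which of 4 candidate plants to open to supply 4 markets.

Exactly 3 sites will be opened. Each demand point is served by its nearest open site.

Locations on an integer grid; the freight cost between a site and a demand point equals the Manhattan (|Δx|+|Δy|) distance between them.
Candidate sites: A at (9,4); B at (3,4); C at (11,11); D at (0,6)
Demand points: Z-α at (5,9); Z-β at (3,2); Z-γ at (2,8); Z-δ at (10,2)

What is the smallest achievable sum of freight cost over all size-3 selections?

16

Open {A, B, D}.
  Z-α→B 7, Z-β→B 2, Z-γ→D 4, Z-δ→A 3  ⇒ total 16.
Compare {A, B, C}: total 17.
Compare {A, C, D}: total 22.
No size-3 selection does better; minimum is 16.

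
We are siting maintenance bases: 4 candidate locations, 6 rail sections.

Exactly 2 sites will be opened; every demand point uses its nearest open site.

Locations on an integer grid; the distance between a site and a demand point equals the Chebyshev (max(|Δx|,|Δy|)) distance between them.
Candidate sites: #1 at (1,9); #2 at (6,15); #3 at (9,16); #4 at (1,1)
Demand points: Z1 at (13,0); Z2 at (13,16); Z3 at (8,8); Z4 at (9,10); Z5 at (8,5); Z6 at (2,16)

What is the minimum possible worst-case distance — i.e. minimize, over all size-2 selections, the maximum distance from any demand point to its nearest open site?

Open {#1, #2}.
  Farthest demand point is Z1 at distance 12 (to #1); all others are ≤ 12.
With {#1, #3} the worst case is 12.
With {#1, #4} the worst case is 12.
No size-2 selection achieves below 12.

12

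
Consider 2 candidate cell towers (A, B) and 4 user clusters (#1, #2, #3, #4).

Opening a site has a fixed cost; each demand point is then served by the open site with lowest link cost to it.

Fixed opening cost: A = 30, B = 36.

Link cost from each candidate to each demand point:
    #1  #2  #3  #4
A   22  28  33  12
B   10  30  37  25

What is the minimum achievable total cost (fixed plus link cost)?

Open {A}: assign each demand point to its cheapest open site.
  #1→A 22, #2→A 28, #3→A 33, #4→A 12
  link cost 95, fixed 30 → total 125.
Compare {B}: link cost 102 + fixed 36 = 138.
Compare {A, B}: link cost 83 + fixed 66 = 149.

125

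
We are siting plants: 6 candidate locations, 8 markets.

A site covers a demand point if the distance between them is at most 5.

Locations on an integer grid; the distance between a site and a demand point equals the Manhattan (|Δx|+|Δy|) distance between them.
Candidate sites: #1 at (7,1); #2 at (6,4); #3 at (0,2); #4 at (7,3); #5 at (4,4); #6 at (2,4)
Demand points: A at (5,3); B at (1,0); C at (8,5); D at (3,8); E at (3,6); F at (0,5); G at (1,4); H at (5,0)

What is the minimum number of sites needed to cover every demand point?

2

Coverage sets (demand points within 5 of each site):
  #1: {A, C, H}
  #2: {A, C, E, G, H}
  #3: {B, F, G}
  #4: {A, C, H}
  #5: {A, C, D, E, F, G, H}
  #6: {A, B, D, E, F, G}
No single site covers all 8 demand points.
But {#1, #6} covers everything, so the minimum is 2.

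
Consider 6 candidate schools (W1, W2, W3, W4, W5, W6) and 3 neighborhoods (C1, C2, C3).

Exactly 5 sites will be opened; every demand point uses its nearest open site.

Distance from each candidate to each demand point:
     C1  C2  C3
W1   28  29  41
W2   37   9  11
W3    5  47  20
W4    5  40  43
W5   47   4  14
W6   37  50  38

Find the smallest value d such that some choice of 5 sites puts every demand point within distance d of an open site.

Open {W1, W2, W3, W4, W5}.
  Farthest demand point is C3 at distance 11 (to W2); all others are ≤ 11.
With {W1, W2, W3, W4, W6} the worst case is 11.
With {W1, W2, W3, W5, W6} the worst case is 11.
No size-5 selection achieves below 11.

11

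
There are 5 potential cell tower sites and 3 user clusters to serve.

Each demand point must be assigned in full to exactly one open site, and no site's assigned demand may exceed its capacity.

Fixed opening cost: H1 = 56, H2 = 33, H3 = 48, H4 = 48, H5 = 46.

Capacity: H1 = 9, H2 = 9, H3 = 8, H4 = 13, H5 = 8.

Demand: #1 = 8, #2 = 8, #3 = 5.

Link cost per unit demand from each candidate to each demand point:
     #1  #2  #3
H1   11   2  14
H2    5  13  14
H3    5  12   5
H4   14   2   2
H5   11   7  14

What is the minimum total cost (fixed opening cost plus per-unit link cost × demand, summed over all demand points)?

Open {H2, H4}; cheapest assignment that respects the capacities:
  H2 (cap 9, load 8): #1 — cost 8×5 = 40
  H4 (cap 13, load 13): #2, #3 — cost 8×2 + 5×2 = 26
  Shipping 66, fixed 81 → total 147.
  Any other capacity-feasible assignment to {H2, H4} ships for at least 66.
Compare {H3, H4}: its best feasible assignment gives total 162.
Compare {H2, H4, H5}: its best feasible assignment gives total 193.
Every other set of open sites that can feasibly serve all demand totals ≥ 162 even under its best assignment. Minimum: 147.

147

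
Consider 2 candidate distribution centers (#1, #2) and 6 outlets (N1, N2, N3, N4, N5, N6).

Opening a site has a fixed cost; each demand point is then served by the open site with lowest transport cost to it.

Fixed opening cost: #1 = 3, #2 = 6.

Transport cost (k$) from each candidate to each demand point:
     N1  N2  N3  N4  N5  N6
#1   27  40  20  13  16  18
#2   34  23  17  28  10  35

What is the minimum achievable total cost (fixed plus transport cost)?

117

Open {#1, #2}: assign each demand point to its cheapest open site.
  N1→#1 27, N2→#2 23, N3→#2 17, N4→#1 13, N5→#2 10, N6→#1 18
  transport cost 108, fixed 9 → total 117.
Compare {#1}: transport cost 134 + fixed 3 = 137.
Compare {#2}: transport cost 147 + fixed 6 = 153.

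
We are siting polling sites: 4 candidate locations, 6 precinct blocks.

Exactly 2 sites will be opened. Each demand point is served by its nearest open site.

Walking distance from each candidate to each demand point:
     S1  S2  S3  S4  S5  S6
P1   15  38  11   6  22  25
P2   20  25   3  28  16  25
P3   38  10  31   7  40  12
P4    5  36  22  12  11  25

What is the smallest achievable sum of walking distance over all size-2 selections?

67

Open {P3, P4}.
  S1→P4 5, S2→P3 10, S3→P4 22, S4→P3 7, S5→P4 11, S6→P3 12  ⇒ total 67.
Compare {P2, P3}: total 68.
Compare {P1, P3}: total 76.
No size-2 selection does better; minimum is 67.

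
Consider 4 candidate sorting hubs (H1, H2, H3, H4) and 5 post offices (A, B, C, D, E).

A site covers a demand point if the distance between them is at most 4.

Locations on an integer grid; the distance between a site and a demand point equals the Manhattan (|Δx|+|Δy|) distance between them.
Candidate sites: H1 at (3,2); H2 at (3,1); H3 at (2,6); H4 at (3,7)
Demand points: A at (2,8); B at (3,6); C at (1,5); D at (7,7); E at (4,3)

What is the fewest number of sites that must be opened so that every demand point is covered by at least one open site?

Coverage sets (demand points within 4 of each site):
  H1: {B, E}
  H2: {E}
  H3: {A, B, C}
  H4: {A, B, C, D}
No single site covers all 5 demand points.
But {H1, H4} covers everything, so the minimum is 2.

2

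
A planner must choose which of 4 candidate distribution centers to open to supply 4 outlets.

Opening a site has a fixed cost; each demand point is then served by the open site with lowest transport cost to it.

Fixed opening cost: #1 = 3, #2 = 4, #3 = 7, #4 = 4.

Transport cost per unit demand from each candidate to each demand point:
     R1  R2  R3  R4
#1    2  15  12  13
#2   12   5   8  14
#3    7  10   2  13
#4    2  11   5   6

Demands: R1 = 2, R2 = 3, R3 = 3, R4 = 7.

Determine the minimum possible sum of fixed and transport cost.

82

Open {#2, #3, #4}: assign each demand point to its cheapest open site.
  R1→#4 2×2=4, R2→#2 3×5=15, R3→#3 3×2=6, R4→#4 7×6=42
  transport cost 67, fixed 15 → total 82.
Compare {#2, #4}: transport cost 76 + fixed 8 = 84.
Compare {#1, #2, #3, #4}: transport cost 67 + fixed 18 = 85.
Compare {#1, #2, #4}: transport cost 76 + fixed 11 = 87.
All other subsets cost ≥ 84. Minimum total cost: 82.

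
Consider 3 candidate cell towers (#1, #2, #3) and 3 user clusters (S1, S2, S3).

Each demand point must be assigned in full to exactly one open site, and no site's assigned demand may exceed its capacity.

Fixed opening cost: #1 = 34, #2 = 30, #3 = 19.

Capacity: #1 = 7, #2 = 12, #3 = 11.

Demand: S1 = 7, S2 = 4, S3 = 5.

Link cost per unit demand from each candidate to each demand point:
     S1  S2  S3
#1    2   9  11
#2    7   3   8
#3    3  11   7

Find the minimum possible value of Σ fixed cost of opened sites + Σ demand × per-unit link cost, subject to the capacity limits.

122

Open {#2, #3}; cheapest assignment that respects the capacities:
  #2 (cap 12, load 9): S2, S3 — cost 4×3 + 5×8 = 52
  #3 (cap 11, load 7): S1 — cost 7×3 = 21
  Shipping 73, fixed 49 → total 122.
  Any other capacity-feasible assignment to {#2, #3} ships for at least 73.
Compare {#1, #2}: its best feasible assignment gives total 130.
Compare {#1, #2, #3}: its best feasible assignment gives total 144.
Every other set of open sites that can feasibly serve all demand totals ≥ 130 even under its best assignment. Minimum: 122.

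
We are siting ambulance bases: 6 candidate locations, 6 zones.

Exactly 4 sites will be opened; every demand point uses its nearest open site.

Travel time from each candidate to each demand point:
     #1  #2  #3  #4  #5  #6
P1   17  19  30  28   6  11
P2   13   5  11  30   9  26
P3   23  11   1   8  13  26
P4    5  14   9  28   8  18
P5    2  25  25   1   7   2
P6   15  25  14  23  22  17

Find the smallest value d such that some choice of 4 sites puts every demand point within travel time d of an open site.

Open {P1, P2, P3, P5}.
  Farthest demand point is #5 at travel time 6 (to P1); all others are ≤ 6.
With {P2, P3, P4, P5} the worst case is 7.
With {P2, P3, P5, P6} the worst case is 7.
No size-4 selection achieves below 6.

6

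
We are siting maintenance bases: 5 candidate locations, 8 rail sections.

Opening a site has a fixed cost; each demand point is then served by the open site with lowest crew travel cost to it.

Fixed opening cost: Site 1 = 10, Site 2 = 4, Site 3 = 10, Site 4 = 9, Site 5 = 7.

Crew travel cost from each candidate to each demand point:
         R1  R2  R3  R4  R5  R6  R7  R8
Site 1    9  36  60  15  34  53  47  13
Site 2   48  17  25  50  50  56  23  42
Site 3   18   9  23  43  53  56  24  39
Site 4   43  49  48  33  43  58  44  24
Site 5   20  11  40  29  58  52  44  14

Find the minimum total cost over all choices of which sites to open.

Open {Site 1, Site 3}: assign each demand point to its cheapest open site.
  R1→Site 1 9, R2→Site 3 9, R3→Site 3 23, R4→Site 1 15, R5→Site 1 34, R6→Site 1 53, R7→Site 3 24, R8→Site 1 13
  crew travel cost 180, fixed 20 → total 200.
Compare {Site 1, Site 2}: crew travel cost 189 + fixed 14 = 203.
Compare {Site 1, Site 2, Site 3}: crew travel cost 179 + fixed 24 = 203.
Compare {Site 1, Site 2, Site 5}: crew travel cost 182 + fixed 21 = 203.
All other subsets cost ≥ 203. Minimum total cost: 200.

200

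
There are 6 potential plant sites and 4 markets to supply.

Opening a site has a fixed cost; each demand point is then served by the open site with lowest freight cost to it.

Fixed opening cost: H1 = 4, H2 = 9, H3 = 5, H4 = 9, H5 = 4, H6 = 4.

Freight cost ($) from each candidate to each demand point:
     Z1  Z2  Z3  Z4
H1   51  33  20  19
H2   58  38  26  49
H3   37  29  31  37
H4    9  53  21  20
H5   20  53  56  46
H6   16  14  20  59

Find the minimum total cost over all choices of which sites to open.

76

Open {H4, H6}: assign each demand point to its cheapest open site.
  Z1→H4 9, Z2→H6 14, Z3→H6 20, Z4→H4 20
  freight cost 63, fixed 13 → total 76.
Compare {H1, H6}: freight cost 69 + fixed 8 = 77.
Compare {H1, H4, H6}: freight cost 62 + fixed 17 = 79.
Compare {H4, H5, H6}: freight cost 63 + fixed 17 = 80.
All other subsets cost ≥ 77. Minimum total cost: 76.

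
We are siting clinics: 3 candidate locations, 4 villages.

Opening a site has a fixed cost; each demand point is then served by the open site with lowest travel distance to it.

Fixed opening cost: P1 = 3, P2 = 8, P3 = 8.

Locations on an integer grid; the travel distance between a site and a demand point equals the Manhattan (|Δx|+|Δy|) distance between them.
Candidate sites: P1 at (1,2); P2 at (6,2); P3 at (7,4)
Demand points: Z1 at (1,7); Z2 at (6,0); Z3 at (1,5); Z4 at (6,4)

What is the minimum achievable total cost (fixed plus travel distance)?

Open {P1, P2}: assign each demand point to its cheapest open site.
  Z1→P1 5, Z2→P2 2, Z3→P1 3, Z4→P2 2
  travel distance 12, fixed 11 → total 23.
Compare {P1}: travel distance 22 + fixed 3 = 25.
Compare {P1, P3}: travel distance 14 + fixed 11 = 25.
Compare {P2}: travel distance 22 + fixed 8 = 30.
All other subsets cost ≥ 25. Minimum total cost: 23.

23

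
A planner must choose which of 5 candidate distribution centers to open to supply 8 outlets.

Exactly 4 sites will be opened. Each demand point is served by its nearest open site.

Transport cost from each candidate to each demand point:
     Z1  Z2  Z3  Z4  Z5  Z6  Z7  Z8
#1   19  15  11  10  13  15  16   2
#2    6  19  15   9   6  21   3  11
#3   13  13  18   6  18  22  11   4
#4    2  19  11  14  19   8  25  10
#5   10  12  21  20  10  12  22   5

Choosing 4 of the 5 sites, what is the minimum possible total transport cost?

51

Open {#1, #2, #3, #4}.
  Z1→#4 2, Z2→#3 13, Z3→#1 11, Z4→#3 6, Z5→#2 6, Z6→#4 8, Z7→#2 3, Z8→#1 2  ⇒ total 51.
Compare {#2, #3, #4, #5}: total 52.
Compare {#1, #2, #4, #5}: total 53.
No size-4 selection does better; minimum is 51.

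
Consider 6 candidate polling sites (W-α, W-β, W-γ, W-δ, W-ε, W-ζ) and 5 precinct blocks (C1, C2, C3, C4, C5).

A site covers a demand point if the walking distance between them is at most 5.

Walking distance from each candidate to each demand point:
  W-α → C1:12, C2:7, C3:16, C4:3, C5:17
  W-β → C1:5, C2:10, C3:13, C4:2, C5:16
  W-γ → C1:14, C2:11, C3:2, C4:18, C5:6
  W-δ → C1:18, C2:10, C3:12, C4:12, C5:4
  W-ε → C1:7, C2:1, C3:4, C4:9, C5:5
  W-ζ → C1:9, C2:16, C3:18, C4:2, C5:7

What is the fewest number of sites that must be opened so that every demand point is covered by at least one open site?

Coverage sets (demand points within 5 of each site):
  W-α: {C4}
  W-β: {C1, C4}
  W-γ: {C3}
  W-δ: {C5}
  W-ε: {C2, C3, C5}
  W-ζ: {C4}
No single site covers all 5 demand points.
But {W-β, W-ε} covers everything, so the minimum is 2.

2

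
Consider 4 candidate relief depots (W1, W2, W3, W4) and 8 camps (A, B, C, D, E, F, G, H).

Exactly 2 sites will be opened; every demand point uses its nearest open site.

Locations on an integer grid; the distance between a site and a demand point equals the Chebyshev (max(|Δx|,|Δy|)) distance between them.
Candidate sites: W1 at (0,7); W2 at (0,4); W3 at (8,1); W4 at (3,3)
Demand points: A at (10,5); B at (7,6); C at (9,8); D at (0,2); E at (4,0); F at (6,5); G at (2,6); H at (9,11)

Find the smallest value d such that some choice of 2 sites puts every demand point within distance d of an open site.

8

Open {W1, W4}.
  Farthest demand point is H at distance 8 (to W4); all others are ≤ 8.
With {W2, W4} the worst case is 8.
With {W3, W4} the worst case is 8.
No size-2 selection achieves below 8.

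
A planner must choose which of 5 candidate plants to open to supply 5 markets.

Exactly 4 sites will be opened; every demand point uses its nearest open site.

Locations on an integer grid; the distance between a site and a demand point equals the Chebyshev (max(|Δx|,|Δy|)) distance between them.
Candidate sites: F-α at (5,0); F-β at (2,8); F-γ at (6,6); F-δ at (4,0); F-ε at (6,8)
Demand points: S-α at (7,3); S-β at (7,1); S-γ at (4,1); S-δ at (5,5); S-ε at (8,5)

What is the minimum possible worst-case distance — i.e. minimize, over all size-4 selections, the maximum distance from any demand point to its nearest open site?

Open {F-α, F-β, F-γ, F-δ}.
  Farthest demand point is S-α at distance 3 (to F-α); all others are ≤ 3.
With {F-α, F-β, F-γ, F-ε} the worst case is 3.
With {F-α, F-β, F-δ, F-ε} the worst case is 3.
No size-4 selection achieves below 3.

3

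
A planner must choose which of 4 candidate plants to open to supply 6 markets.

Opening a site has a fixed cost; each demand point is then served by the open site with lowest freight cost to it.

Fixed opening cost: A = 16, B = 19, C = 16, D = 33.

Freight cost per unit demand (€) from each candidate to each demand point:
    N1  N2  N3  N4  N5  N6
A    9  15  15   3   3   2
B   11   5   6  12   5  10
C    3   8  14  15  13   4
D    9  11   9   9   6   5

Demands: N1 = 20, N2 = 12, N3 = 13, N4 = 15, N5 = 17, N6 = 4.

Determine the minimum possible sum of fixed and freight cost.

Open {A, B, C}: assign each demand point to its cheapest open site.
  N1→C 20×3=60, N2→B 12×5=60, N3→B 13×6=78, N4→A 15×3=45, N5→A 17×3=51, N6→A 4×2=8
  freight cost 302, fixed 51 → total 353.
Compare {A, B, C, D}: freight cost 302 + fixed 84 = 386.
Compare {A, C, D}: freight cost 377 + fixed 65 = 442.
Compare {A, B}: freight cost 422 + fixed 35 = 457.
All other subsets cost ≥ 386. Minimum total cost: 353.

353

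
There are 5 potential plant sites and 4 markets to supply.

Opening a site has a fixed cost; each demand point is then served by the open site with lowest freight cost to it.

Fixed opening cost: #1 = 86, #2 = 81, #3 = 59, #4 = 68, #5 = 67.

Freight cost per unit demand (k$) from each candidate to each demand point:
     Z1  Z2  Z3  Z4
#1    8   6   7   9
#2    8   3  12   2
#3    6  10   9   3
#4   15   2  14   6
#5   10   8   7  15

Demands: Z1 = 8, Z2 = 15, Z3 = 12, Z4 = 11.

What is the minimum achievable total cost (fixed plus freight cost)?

346

Open {#3, #4}: assign each demand point to its cheapest open site.
  Z1→#3 8×6=48, Z2→#4 15×2=30, Z3→#3 12×9=108, Z4→#3 11×3=33
  freight cost 219, fixed 127 → total 346.
Compare {#2}: freight cost 275 + fixed 81 = 356.
Compare {#2, #3}: freight cost 223 + fixed 140 = 363.
Compare {#2, #5}: freight cost 215 + fixed 148 = 363.
All other subsets cost ≥ 356. Minimum total cost: 346.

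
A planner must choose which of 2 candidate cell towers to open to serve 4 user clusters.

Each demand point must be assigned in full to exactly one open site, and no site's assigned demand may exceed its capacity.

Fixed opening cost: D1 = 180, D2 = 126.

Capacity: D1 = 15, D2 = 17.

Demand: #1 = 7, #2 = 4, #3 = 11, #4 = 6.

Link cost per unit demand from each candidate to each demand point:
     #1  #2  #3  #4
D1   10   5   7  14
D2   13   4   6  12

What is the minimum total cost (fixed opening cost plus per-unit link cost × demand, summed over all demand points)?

534

Open {D1, D2}; cheapest assignment that respects the capacities:
  D1 (cap 15, load 11): #1, #2 — cost 7×10 + 4×5 = 90
  D2 (cap 17, load 17): #3, #4 — cost 11×6 + 6×12 = 138
  Shipping 228, fixed 306 → total 534.
  Any other capacity-feasible assignment to {D1, D2} ships for at least 228.
Total demand is 28 and no other set of sites has combined capacity ≥ 28, so {D1, D2} is the only feasible choice of open sites. Minimum: 534.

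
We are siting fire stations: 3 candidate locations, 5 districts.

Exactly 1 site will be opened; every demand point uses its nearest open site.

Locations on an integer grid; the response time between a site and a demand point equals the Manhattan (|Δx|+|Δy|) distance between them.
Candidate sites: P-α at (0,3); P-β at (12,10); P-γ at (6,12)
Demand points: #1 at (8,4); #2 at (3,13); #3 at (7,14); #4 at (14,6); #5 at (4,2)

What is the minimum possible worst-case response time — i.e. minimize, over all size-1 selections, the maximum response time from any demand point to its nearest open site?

14

Open {P-γ}.
  Farthest demand point is #4 at response time 14 (to P-γ); all others are ≤ 14.
With {P-β} the worst case is 16.
With {P-α} the worst case is 18.
No size-1 selection achieves below 14.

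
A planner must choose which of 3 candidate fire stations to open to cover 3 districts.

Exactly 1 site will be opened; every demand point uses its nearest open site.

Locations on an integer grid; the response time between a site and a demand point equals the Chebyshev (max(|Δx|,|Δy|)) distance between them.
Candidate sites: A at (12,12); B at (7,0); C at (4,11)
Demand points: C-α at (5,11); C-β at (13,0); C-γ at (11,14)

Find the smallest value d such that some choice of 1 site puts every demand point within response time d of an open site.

11

Open {C}.
  Farthest demand point is C-β at response time 11 (to C); all others are ≤ 11.
With {A} the worst case is 12.
With {B} the worst case is 14.
No size-1 selection achieves below 11.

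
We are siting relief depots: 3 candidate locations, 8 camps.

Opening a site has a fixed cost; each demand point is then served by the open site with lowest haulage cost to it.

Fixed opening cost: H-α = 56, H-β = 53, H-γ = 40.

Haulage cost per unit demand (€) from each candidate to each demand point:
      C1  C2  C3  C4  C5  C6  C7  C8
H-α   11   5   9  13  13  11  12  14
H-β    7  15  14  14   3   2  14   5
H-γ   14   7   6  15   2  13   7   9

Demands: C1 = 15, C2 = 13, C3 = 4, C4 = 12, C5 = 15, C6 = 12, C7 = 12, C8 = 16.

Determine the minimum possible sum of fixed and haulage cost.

Open {H-β, H-γ}: assign each demand point to its cheapest open site.
  C1→H-β 15×7=105, C2→H-γ 13×7=91, C3→H-γ 4×6=24, C4→H-β 12×14=168, C5→H-γ 15×2=30, C6→H-β 12×2=24, C7→H-γ 12×7=84, C8→H-β 16×5=80
  haulage cost 606, fixed 93 → total 699.
Compare {H-α, H-β, H-γ}: haulage cost 568 + fixed 149 = 717.
Compare {H-α, H-β}: haulage cost 655 + fixed 109 = 764.
Compare {H-β}: haulage cost 841 + fixed 53 = 894.
All other subsets cost ≥ 717. Minimum total cost: 699.

699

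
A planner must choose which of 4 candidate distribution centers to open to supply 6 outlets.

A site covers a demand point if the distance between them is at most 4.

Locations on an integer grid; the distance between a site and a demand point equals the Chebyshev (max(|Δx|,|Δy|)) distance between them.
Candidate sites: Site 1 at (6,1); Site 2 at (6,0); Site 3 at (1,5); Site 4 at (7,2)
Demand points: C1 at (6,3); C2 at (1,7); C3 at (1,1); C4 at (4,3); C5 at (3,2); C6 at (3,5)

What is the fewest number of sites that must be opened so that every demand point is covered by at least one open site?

Coverage sets (demand points within 4 of each site):
  Site 1: {C1, C4, C5, C6}
  Site 2: {C1, C4, C5}
  Site 3: {C2, C3, C4, C5, C6}
  Site 4: {C1, C4, C5, C6}
No single site covers all 6 demand points.
But {Site 1, Site 3} covers everything, so the minimum is 2.

2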